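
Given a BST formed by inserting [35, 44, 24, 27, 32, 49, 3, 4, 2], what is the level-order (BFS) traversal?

Tree insertion order: [35, 44, 24, 27, 32, 49, 3, 4, 2]
Tree (level-order array): [35, 24, 44, 3, 27, None, 49, 2, 4, None, 32]
BFS from the root, enqueuing left then right child of each popped node:
  queue [35] -> pop 35, enqueue [24, 44], visited so far: [35]
  queue [24, 44] -> pop 24, enqueue [3, 27], visited so far: [35, 24]
  queue [44, 3, 27] -> pop 44, enqueue [49], visited so far: [35, 24, 44]
  queue [3, 27, 49] -> pop 3, enqueue [2, 4], visited so far: [35, 24, 44, 3]
  queue [27, 49, 2, 4] -> pop 27, enqueue [32], visited so far: [35, 24, 44, 3, 27]
  queue [49, 2, 4, 32] -> pop 49, enqueue [none], visited so far: [35, 24, 44, 3, 27, 49]
  queue [2, 4, 32] -> pop 2, enqueue [none], visited so far: [35, 24, 44, 3, 27, 49, 2]
  queue [4, 32] -> pop 4, enqueue [none], visited so far: [35, 24, 44, 3, 27, 49, 2, 4]
  queue [32] -> pop 32, enqueue [none], visited so far: [35, 24, 44, 3, 27, 49, 2, 4, 32]
Result: [35, 24, 44, 3, 27, 49, 2, 4, 32]


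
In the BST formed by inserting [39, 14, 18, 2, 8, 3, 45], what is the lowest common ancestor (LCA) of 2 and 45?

Tree insertion order: [39, 14, 18, 2, 8, 3, 45]
Tree (level-order array): [39, 14, 45, 2, 18, None, None, None, 8, None, None, 3]
In a BST, the LCA of p=2, q=45 is the first node v on the
root-to-leaf path with p <= v <= q (go left if both < v, right if both > v).
Walk from root:
  at 39: 2 <= 39 <= 45, this is the LCA
LCA = 39


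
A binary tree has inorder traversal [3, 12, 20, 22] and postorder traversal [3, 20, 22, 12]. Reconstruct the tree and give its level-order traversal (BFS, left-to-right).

Inorder:   [3, 12, 20, 22]
Postorder: [3, 20, 22, 12]
Algorithm: postorder visits root last, so walk postorder right-to-left;
each value is the root of the current inorder slice — split it at that
value, recurse on the right subtree first, then the left.
Recursive splits:
  root=12; inorder splits into left=[3], right=[20, 22]
  root=22; inorder splits into left=[20], right=[]
  root=20; inorder splits into left=[], right=[]
  root=3; inorder splits into left=[], right=[]
Reconstructed level-order: [12, 3, 22, 20]


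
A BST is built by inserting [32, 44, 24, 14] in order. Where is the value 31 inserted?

Starting tree (level order): [32, 24, 44, 14]
Insertion path: 32 -> 24
Result: insert 31 as right child of 24
Final tree (level order): [32, 24, 44, 14, 31]


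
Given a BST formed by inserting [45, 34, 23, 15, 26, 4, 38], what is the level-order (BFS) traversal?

Tree insertion order: [45, 34, 23, 15, 26, 4, 38]
Tree (level-order array): [45, 34, None, 23, 38, 15, 26, None, None, 4]
BFS from the root, enqueuing left then right child of each popped node:
  queue [45] -> pop 45, enqueue [34], visited so far: [45]
  queue [34] -> pop 34, enqueue [23, 38], visited so far: [45, 34]
  queue [23, 38] -> pop 23, enqueue [15, 26], visited so far: [45, 34, 23]
  queue [38, 15, 26] -> pop 38, enqueue [none], visited so far: [45, 34, 23, 38]
  queue [15, 26] -> pop 15, enqueue [4], visited so far: [45, 34, 23, 38, 15]
  queue [26, 4] -> pop 26, enqueue [none], visited so far: [45, 34, 23, 38, 15, 26]
  queue [4] -> pop 4, enqueue [none], visited so far: [45, 34, 23, 38, 15, 26, 4]
Result: [45, 34, 23, 38, 15, 26, 4]


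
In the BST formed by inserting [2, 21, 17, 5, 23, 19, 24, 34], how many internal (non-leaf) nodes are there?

Tree built from: [2, 21, 17, 5, 23, 19, 24, 34]
Tree (level-order array): [2, None, 21, 17, 23, 5, 19, None, 24, None, None, None, None, None, 34]
Rule: An internal node has at least one child.
Per-node child counts:
  node 2: 1 child(ren)
  node 21: 2 child(ren)
  node 17: 2 child(ren)
  node 5: 0 child(ren)
  node 19: 0 child(ren)
  node 23: 1 child(ren)
  node 24: 1 child(ren)
  node 34: 0 child(ren)
Matching nodes: [2, 21, 17, 23, 24]
Count of internal (non-leaf) nodes: 5


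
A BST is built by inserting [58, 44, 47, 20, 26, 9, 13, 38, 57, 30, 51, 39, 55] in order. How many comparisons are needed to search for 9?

Search path for 9: 58 -> 44 -> 20 -> 9
Found: True
Comparisons: 4


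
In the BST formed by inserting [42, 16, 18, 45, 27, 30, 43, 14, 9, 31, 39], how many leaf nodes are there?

Tree built from: [42, 16, 18, 45, 27, 30, 43, 14, 9, 31, 39]
Tree (level-order array): [42, 16, 45, 14, 18, 43, None, 9, None, None, 27, None, None, None, None, None, 30, None, 31, None, 39]
Rule: A leaf has 0 children.
Per-node child counts:
  node 42: 2 child(ren)
  node 16: 2 child(ren)
  node 14: 1 child(ren)
  node 9: 0 child(ren)
  node 18: 1 child(ren)
  node 27: 1 child(ren)
  node 30: 1 child(ren)
  node 31: 1 child(ren)
  node 39: 0 child(ren)
  node 45: 1 child(ren)
  node 43: 0 child(ren)
Matching nodes: [9, 39, 43]
Count of leaf nodes: 3


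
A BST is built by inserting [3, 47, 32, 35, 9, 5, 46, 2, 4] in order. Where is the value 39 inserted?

Starting tree (level order): [3, 2, 47, None, None, 32, None, 9, 35, 5, None, None, 46, 4]
Insertion path: 3 -> 47 -> 32 -> 35 -> 46
Result: insert 39 as left child of 46
Final tree (level order): [3, 2, 47, None, None, 32, None, 9, 35, 5, None, None, 46, 4, None, 39]


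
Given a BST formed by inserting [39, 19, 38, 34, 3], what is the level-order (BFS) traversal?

Tree insertion order: [39, 19, 38, 34, 3]
Tree (level-order array): [39, 19, None, 3, 38, None, None, 34]
BFS from the root, enqueuing left then right child of each popped node:
  queue [39] -> pop 39, enqueue [19], visited so far: [39]
  queue [19] -> pop 19, enqueue [3, 38], visited so far: [39, 19]
  queue [3, 38] -> pop 3, enqueue [none], visited so far: [39, 19, 3]
  queue [38] -> pop 38, enqueue [34], visited so far: [39, 19, 3, 38]
  queue [34] -> pop 34, enqueue [none], visited so far: [39, 19, 3, 38, 34]
Result: [39, 19, 3, 38, 34]


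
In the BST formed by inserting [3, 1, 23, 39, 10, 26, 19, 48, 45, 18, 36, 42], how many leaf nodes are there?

Tree built from: [3, 1, 23, 39, 10, 26, 19, 48, 45, 18, 36, 42]
Tree (level-order array): [3, 1, 23, None, None, 10, 39, None, 19, 26, 48, 18, None, None, 36, 45, None, None, None, None, None, 42]
Rule: A leaf has 0 children.
Per-node child counts:
  node 3: 2 child(ren)
  node 1: 0 child(ren)
  node 23: 2 child(ren)
  node 10: 1 child(ren)
  node 19: 1 child(ren)
  node 18: 0 child(ren)
  node 39: 2 child(ren)
  node 26: 1 child(ren)
  node 36: 0 child(ren)
  node 48: 1 child(ren)
  node 45: 1 child(ren)
  node 42: 0 child(ren)
Matching nodes: [1, 18, 36, 42]
Count of leaf nodes: 4


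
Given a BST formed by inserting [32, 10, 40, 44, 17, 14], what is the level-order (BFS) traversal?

Tree insertion order: [32, 10, 40, 44, 17, 14]
Tree (level-order array): [32, 10, 40, None, 17, None, 44, 14]
BFS from the root, enqueuing left then right child of each popped node:
  queue [32] -> pop 32, enqueue [10, 40], visited so far: [32]
  queue [10, 40] -> pop 10, enqueue [17], visited so far: [32, 10]
  queue [40, 17] -> pop 40, enqueue [44], visited so far: [32, 10, 40]
  queue [17, 44] -> pop 17, enqueue [14], visited so far: [32, 10, 40, 17]
  queue [44, 14] -> pop 44, enqueue [none], visited so far: [32, 10, 40, 17, 44]
  queue [14] -> pop 14, enqueue [none], visited so far: [32, 10, 40, 17, 44, 14]
Result: [32, 10, 40, 17, 44, 14]


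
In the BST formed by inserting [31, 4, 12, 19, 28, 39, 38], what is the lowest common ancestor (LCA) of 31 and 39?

Tree insertion order: [31, 4, 12, 19, 28, 39, 38]
Tree (level-order array): [31, 4, 39, None, 12, 38, None, None, 19, None, None, None, 28]
In a BST, the LCA of p=31, q=39 is the first node v on the
root-to-leaf path with p <= v <= q (go left if both < v, right if both > v).
Walk from root:
  at 31: 31 <= 31 <= 39, this is the LCA
LCA = 31


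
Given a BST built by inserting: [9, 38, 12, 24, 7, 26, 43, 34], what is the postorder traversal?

Tree insertion order: [9, 38, 12, 24, 7, 26, 43, 34]
Tree (level-order array): [9, 7, 38, None, None, 12, 43, None, 24, None, None, None, 26, None, 34]
Postorder traversal: [7, 34, 26, 24, 12, 43, 38, 9]


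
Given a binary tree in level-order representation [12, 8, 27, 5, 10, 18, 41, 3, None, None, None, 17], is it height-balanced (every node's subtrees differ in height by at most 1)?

Tree (level-order array): [12, 8, 27, 5, 10, 18, 41, 3, None, None, None, 17]
Definition: a tree is height-balanced if, at every node, |h(left) - h(right)| <= 1 (empty subtree has height -1).
Bottom-up per-node check:
  node 3: h_left=-1, h_right=-1, diff=0 [OK], height=0
  node 5: h_left=0, h_right=-1, diff=1 [OK], height=1
  node 10: h_left=-1, h_right=-1, diff=0 [OK], height=0
  node 8: h_left=1, h_right=0, diff=1 [OK], height=2
  node 17: h_left=-1, h_right=-1, diff=0 [OK], height=0
  node 18: h_left=0, h_right=-1, diff=1 [OK], height=1
  node 41: h_left=-1, h_right=-1, diff=0 [OK], height=0
  node 27: h_left=1, h_right=0, diff=1 [OK], height=2
  node 12: h_left=2, h_right=2, diff=0 [OK], height=3
All nodes satisfy the balance condition.
Result: Balanced


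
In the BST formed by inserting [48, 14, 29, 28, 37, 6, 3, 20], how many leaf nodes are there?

Tree built from: [48, 14, 29, 28, 37, 6, 3, 20]
Tree (level-order array): [48, 14, None, 6, 29, 3, None, 28, 37, None, None, 20]
Rule: A leaf has 0 children.
Per-node child counts:
  node 48: 1 child(ren)
  node 14: 2 child(ren)
  node 6: 1 child(ren)
  node 3: 0 child(ren)
  node 29: 2 child(ren)
  node 28: 1 child(ren)
  node 20: 0 child(ren)
  node 37: 0 child(ren)
Matching nodes: [3, 20, 37]
Count of leaf nodes: 3


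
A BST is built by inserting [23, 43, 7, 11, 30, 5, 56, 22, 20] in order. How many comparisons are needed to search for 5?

Search path for 5: 23 -> 7 -> 5
Found: True
Comparisons: 3


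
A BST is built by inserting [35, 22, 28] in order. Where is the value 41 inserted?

Starting tree (level order): [35, 22, None, None, 28]
Insertion path: 35
Result: insert 41 as right child of 35
Final tree (level order): [35, 22, 41, None, 28]


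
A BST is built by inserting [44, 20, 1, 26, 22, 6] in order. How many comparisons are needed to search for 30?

Search path for 30: 44 -> 20 -> 26
Found: False
Comparisons: 3


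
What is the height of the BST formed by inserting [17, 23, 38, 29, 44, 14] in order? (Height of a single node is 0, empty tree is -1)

Insertion order: [17, 23, 38, 29, 44, 14]
Tree (level-order array): [17, 14, 23, None, None, None, 38, 29, 44]
Compute height bottom-up (empty subtree = -1):
  height(14) = 1 + max(-1, -1) = 0
  height(29) = 1 + max(-1, -1) = 0
  height(44) = 1 + max(-1, -1) = 0
  height(38) = 1 + max(0, 0) = 1
  height(23) = 1 + max(-1, 1) = 2
  height(17) = 1 + max(0, 2) = 3
Height = 3


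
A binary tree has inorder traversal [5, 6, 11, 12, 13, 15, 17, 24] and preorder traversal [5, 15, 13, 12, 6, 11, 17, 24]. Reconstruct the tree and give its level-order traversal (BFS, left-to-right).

Inorder:  [5, 6, 11, 12, 13, 15, 17, 24]
Preorder: [5, 15, 13, 12, 6, 11, 17, 24]
Algorithm: preorder visits root first, so consume preorder in order;
for each root, split the current inorder slice at that value into
left-subtree inorder and right-subtree inorder, then recurse.
Recursive splits:
  root=5; inorder splits into left=[], right=[6, 11, 12, 13, 15, 17, 24]
  root=15; inorder splits into left=[6, 11, 12, 13], right=[17, 24]
  root=13; inorder splits into left=[6, 11, 12], right=[]
  root=12; inorder splits into left=[6, 11], right=[]
  root=6; inorder splits into left=[], right=[11]
  root=11; inorder splits into left=[], right=[]
  root=17; inorder splits into left=[], right=[24]
  root=24; inorder splits into left=[], right=[]
Reconstructed level-order: [5, 15, 13, 17, 12, 24, 6, 11]


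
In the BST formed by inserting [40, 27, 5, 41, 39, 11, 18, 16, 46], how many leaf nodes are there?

Tree built from: [40, 27, 5, 41, 39, 11, 18, 16, 46]
Tree (level-order array): [40, 27, 41, 5, 39, None, 46, None, 11, None, None, None, None, None, 18, 16]
Rule: A leaf has 0 children.
Per-node child counts:
  node 40: 2 child(ren)
  node 27: 2 child(ren)
  node 5: 1 child(ren)
  node 11: 1 child(ren)
  node 18: 1 child(ren)
  node 16: 0 child(ren)
  node 39: 0 child(ren)
  node 41: 1 child(ren)
  node 46: 0 child(ren)
Matching nodes: [16, 39, 46]
Count of leaf nodes: 3


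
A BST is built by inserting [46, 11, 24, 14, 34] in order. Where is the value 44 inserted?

Starting tree (level order): [46, 11, None, None, 24, 14, 34]
Insertion path: 46 -> 11 -> 24 -> 34
Result: insert 44 as right child of 34
Final tree (level order): [46, 11, None, None, 24, 14, 34, None, None, None, 44]


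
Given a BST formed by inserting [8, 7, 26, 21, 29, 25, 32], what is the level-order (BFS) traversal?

Tree insertion order: [8, 7, 26, 21, 29, 25, 32]
Tree (level-order array): [8, 7, 26, None, None, 21, 29, None, 25, None, 32]
BFS from the root, enqueuing left then right child of each popped node:
  queue [8] -> pop 8, enqueue [7, 26], visited so far: [8]
  queue [7, 26] -> pop 7, enqueue [none], visited so far: [8, 7]
  queue [26] -> pop 26, enqueue [21, 29], visited so far: [8, 7, 26]
  queue [21, 29] -> pop 21, enqueue [25], visited so far: [8, 7, 26, 21]
  queue [29, 25] -> pop 29, enqueue [32], visited so far: [8, 7, 26, 21, 29]
  queue [25, 32] -> pop 25, enqueue [none], visited so far: [8, 7, 26, 21, 29, 25]
  queue [32] -> pop 32, enqueue [none], visited so far: [8, 7, 26, 21, 29, 25, 32]
Result: [8, 7, 26, 21, 29, 25, 32]


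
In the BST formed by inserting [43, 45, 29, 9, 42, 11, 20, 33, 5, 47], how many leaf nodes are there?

Tree built from: [43, 45, 29, 9, 42, 11, 20, 33, 5, 47]
Tree (level-order array): [43, 29, 45, 9, 42, None, 47, 5, 11, 33, None, None, None, None, None, None, 20]
Rule: A leaf has 0 children.
Per-node child counts:
  node 43: 2 child(ren)
  node 29: 2 child(ren)
  node 9: 2 child(ren)
  node 5: 0 child(ren)
  node 11: 1 child(ren)
  node 20: 0 child(ren)
  node 42: 1 child(ren)
  node 33: 0 child(ren)
  node 45: 1 child(ren)
  node 47: 0 child(ren)
Matching nodes: [5, 20, 33, 47]
Count of leaf nodes: 4


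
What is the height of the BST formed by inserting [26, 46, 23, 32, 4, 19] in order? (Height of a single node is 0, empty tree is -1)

Insertion order: [26, 46, 23, 32, 4, 19]
Tree (level-order array): [26, 23, 46, 4, None, 32, None, None, 19]
Compute height bottom-up (empty subtree = -1):
  height(19) = 1 + max(-1, -1) = 0
  height(4) = 1 + max(-1, 0) = 1
  height(23) = 1 + max(1, -1) = 2
  height(32) = 1 + max(-1, -1) = 0
  height(46) = 1 + max(0, -1) = 1
  height(26) = 1 + max(2, 1) = 3
Height = 3


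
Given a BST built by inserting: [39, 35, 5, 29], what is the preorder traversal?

Tree insertion order: [39, 35, 5, 29]
Tree (level-order array): [39, 35, None, 5, None, None, 29]
Preorder traversal: [39, 35, 5, 29]


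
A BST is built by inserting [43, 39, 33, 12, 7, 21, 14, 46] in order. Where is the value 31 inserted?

Starting tree (level order): [43, 39, 46, 33, None, None, None, 12, None, 7, 21, None, None, 14]
Insertion path: 43 -> 39 -> 33 -> 12 -> 21
Result: insert 31 as right child of 21
Final tree (level order): [43, 39, 46, 33, None, None, None, 12, None, 7, 21, None, None, 14, 31]


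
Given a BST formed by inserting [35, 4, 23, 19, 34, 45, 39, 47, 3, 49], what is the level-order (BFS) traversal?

Tree insertion order: [35, 4, 23, 19, 34, 45, 39, 47, 3, 49]
Tree (level-order array): [35, 4, 45, 3, 23, 39, 47, None, None, 19, 34, None, None, None, 49]
BFS from the root, enqueuing left then right child of each popped node:
  queue [35] -> pop 35, enqueue [4, 45], visited so far: [35]
  queue [4, 45] -> pop 4, enqueue [3, 23], visited so far: [35, 4]
  queue [45, 3, 23] -> pop 45, enqueue [39, 47], visited so far: [35, 4, 45]
  queue [3, 23, 39, 47] -> pop 3, enqueue [none], visited so far: [35, 4, 45, 3]
  queue [23, 39, 47] -> pop 23, enqueue [19, 34], visited so far: [35, 4, 45, 3, 23]
  queue [39, 47, 19, 34] -> pop 39, enqueue [none], visited so far: [35, 4, 45, 3, 23, 39]
  queue [47, 19, 34] -> pop 47, enqueue [49], visited so far: [35, 4, 45, 3, 23, 39, 47]
  queue [19, 34, 49] -> pop 19, enqueue [none], visited so far: [35, 4, 45, 3, 23, 39, 47, 19]
  queue [34, 49] -> pop 34, enqueue [none], visited so far: [35, 4, 45, 3, 23, 39, 47, 19, 34]
  queue [49] -> pop 49, enqueue [none], visited so far: [35, 4, 45, 3, 23, 39, 47, 19, 34, 49]
Result: [35, 4, 45, 3, 23, 39, 47, 19, 34, 49]


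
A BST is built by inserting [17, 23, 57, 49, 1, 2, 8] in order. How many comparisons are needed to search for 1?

Search path for 1: 17 -> 1
Found: True
Comparisons: 2


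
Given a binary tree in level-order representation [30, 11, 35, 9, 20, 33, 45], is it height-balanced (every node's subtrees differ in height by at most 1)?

Tree (level-order array): [30, 11, 35, 9, 20, 33, 45]
Definition: a tree is height-balanced if, at every node, |h(left) - h(right)| <= 1 (empty subtree has height -1).
Bottom-up per-node check:
  node 9: h_left=-1, h_right=-1, diff=0 [OK], height=0
  node 20: h_left=-1, h_right=-1, diff=0 [OK], height=0
  node 11: h_left=0, h_right=0, diff=0 [OK], height=1
  node 33: h_left=-1, h_right=-1, diff=0 [OK], height=0
  node 45: h_left=-1, h_right=-1, diff=0 [OK], height=0
  node 35: h_left=0, h_right=0, diff=0 [OK], height=1
  node 30: h_left=1, h_right=1, diff=0 [OK], height=2
All nodes satisfy the balance condition.
Result: Balanced


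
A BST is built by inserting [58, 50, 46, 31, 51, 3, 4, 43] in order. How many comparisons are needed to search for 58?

Search path for 58: 58
Found: True
Comparisons: 1


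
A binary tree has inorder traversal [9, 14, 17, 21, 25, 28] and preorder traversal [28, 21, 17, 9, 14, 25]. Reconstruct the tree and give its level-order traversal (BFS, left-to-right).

Inorder:  [9, 14, 17, 21, 25, 28]
Preorder: [28, 21, 17, 9, 14, 25]
Algorithm: preorder visits root first, so consume preorder in order;
for each root, split the current inorder slice at that value into
left-subtree inorder and right-subtree inorder, then recurse.
Recursive splits:
  root=28; inorder splits into left=[9, 14, 17, 21, 25], right=[]
  root=21; inorder splits into left=[9, 14, 17], right=[25]
  root=17; inorder splits into left=[9, 14], right=[]
  root=9; inorder splits into left=[], right=[14]
  root=14; inorder splits into left=[], right=[]
  root=25; inorder splits into left=[], right=[]
Reconstructed level-order: [28, 21, 17, 25, 9, 14]


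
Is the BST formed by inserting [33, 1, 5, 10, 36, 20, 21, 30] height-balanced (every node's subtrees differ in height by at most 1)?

Tree (level-order array): [33, 1, 36, None, 5, None, None, None, 10, None, 20, None, 21, None, 30]
Definition: a tree is height-balanced if, at every node, |h(left) - h(right)| <= 1 (empty subtree has height -1).
Bottom-up per-node check:
  node 30: h_left=-1, h_right=-1, diff=0 [OK], height=0
  node 21: h_left=-1, h_right=0, diff=1 [OK], height=1
  node 20: h_left=-1, h_right=1, diff=2 [FAIL (|-1-1|=2 > 1)], height=2
  node 10: h_left=-1, h_right=2, diff=3 [FAIL (|-1-2|=3 > 1)], height=3
  node 5: h_left=-1, h_right=3, diff=4 [FAIL (|-1-3|=4 > 1)], height=4
  node 1: h_left=-1, h_right=4, diff=5 [FAIL (|-1-4|=5 > 1)], height=5
  node 36: h_left=-1, h_right=-1, diff=0 [OK], height=0
  node 33: h_left=5, h_right=0, diff=5 [FAIL (|5-0|=5 > 1)], height=6
Node 20 violates the condition: |-1 - 1| = 2 > 1.
Result: Not balanced


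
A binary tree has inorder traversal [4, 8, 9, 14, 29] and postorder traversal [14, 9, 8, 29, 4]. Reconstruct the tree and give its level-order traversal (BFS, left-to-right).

Inorder:   [4, 8, 9, 14, 29]
Postorder: [14, 9, 8, 29, 4]
Algorithm: postorder visits root last, so walk postorder right-to-left;
each value is the root of the current inorder slice — split it at that
value, recurse on the right subtree first, then the left.
Recursive splits:
  root=4; inorder splits into left=[], right=[8, 9, 14, 29]
  root=29; inorder splits into left=[8, 9, 14], right=[]
  root=8; inorder splits into left=[], right=[9, 14]
  root=9; inorder splits into left=[], right=[14]
  root=14; inorder splits into left=[], right=[]
Reconstructed level-order: [4, 29, 8, 9, 14]


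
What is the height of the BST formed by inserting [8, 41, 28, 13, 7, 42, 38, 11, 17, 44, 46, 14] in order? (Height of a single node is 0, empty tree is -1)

Insertion order: [8, 41, 28, 13, 7, 42, 38, 11, 17, 44, 46, 14]
Tree (level-order array): [8, 7, 41, None, None, 28, 42, 13, 38, None, 44, 11, 17, None, None, None, 46, None, None, 14]
Compute height bottom-up (empty subtree = -1):
  height(7) = 1 + max(-1, -1) = 0
  height(11) = 1 + max(-1, -1) = 0
  height(14) = 1 + max(-1, -1) = 0
  height(17) = 1 + max(0, -1) = 1
  height(13) = 1 + max(0, 1) = 2
  height(38) = 1 + max(-1, -1) = 0
  height(28) = 1 + max(2, 0) = 3
  height(46) = 1 + max(-1, -1) = 0
  height(44) = 1 + max(-1, 0) = 1
  height(42) = 1 + max(-1, 1) = 2
  height(41) = 1 + max(3, 2) = 4
  height(8) = 1 + max(0, 4) = 5
Height = 5


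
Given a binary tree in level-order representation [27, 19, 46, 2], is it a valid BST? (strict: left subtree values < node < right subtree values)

Level-order array: [27, 19, 46, 2]
Validate using subtree bounds (lo, hi): at each node, require lo < value < hi,
then recurse left with hi=value and right with lo=value.
Preorder trace (stopping at first violation):
  at node 27 with bounds (-inf, +inf): OK
  at node 19 with bounds (-inf, 27): OK
  at node 2 with bounds (-inf, 19): OK
  at node 46 with bounds (27, +inf): OK
No violation found at any node.
Result: Valid BST


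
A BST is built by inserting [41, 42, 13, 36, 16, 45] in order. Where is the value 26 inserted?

Starting tree (level order): [41, 13, 42, None, 36, None, 45, 16]
Insertion path: 41 -> 13 -> 36 -> 16
Result: insert 26 as right child of 16
Final tree (level order): [41, 13, 42, None, 36, None, 45, 16, None, None, None, None, 26]


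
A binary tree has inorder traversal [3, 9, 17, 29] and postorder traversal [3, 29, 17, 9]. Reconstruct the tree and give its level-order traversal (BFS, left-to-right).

Inorder:   [3, 9, 17, 29]
Postorder: [3, 29, 17, 9]
Algorithm: postorder visits root last, so walk postorder right-to-left;
each value is the root of the current inorder slice — split it at that
value, recurse on the right subtree first, then the left.
Recursive splits:
  root=9; inorder splits into left=[3], right=[17, 29]
  root=17; inorder splits into left=[], right=[29]
  root=29; inorder splits into left=[], right=[]
  root=3; inorder splits into left=[], right=[]
Reconstructed level-order: [9, 3, 17, 29]


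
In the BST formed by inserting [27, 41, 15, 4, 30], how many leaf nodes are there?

Tree built from: [27, 41, 15, 4, 30]
Tree (level-order array): [27, 15, 41, 4, None, 30]
Rule: A leaf has 0 children.
Per-node child counts:
  node 27: 2 child(ren)
  node 15: 1 child(ren)
  node 4: 0 child(ren)
  node 41: 1 child(ren)
  node 30: 0 child(ren)
Matching nodes: [4, 30]
Count of leaf nodes: 2


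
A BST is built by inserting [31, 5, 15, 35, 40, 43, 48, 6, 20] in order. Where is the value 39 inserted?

Starting tree (level order): [31, 5, 35, None, 15, None, 40, 6, 20, None, 43, None, None, None, None, None, 48]
Insertion path: 31 -> 35 -> 40
Result: insert 39 as left child of 40
Final tree (level order): [31, 5, 35, None, 15, None, 40, 6, 20, 39, 43, None, None, None, None, None, None, None, 48]


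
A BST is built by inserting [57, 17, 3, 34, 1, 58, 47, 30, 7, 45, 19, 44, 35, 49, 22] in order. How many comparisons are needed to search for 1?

Search path for 1: 57 -> 17 -> 3 -> 1
Found: True
Comparisons: 4


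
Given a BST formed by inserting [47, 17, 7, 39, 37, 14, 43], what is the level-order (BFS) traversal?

Tree insertion order: [47, 17, 7, 39, 37, 14, 43]
Tree (level-order array): [47, 17, None, 7, 39, None, 14, 37, 43]
BFS from the root, enqueuing left then right child of each popped node:
  queue [47] -> pop 47, enqueue [17], visited so far: [47]
  queue [17] -> pop 17, enqueue [7, 39], visited so far: [47, 17]
  queue [7, 39] -> pop 7, enqueue [14], visited so far: [47, 17, 7]
  queue [39, 14] -> pop 39, enqueue [37, 43], visited so far: [47, 17, 7, 39]
  queue [14, 37, 43] -> pop 14, enqueue [none], visited so far: [47, 17, 7, 39, 14]
  queue [37, 43] -> pop 37, enqueue [none], visited so far: [47, 17, 7, 39, 14, 37]
  queue [43] -> pop 43, enqueue [none], visited so far: [47, 17, 7, 39, 14, 37, 43]
Result: [47, 17, 7, 39, 14, 37, 43]


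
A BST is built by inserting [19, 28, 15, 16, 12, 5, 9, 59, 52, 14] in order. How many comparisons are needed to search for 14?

Search path for 14: 19 -> 15 -> 12 -> 14
Found: True
Comparisons: 4


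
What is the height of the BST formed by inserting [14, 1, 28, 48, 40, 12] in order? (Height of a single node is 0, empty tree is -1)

Insertion order: [14, 1, 28, 48, 40, 12]
Tree (level-order array): [14, 1, 28, None, 12, None, 48, None, None, 40]
Compute height bottom-up (empty subtree = -1):
  height(12) = 1 + max(-1, -1) = 0
  height(1) = 1 + max(-1, 0) = 1
  height(40) = 1 + max(-1, -1) = 0
  height(48) = 1 + max(0, -1) = 1
  height(28) = 1 + max(-1, 1) = 2
  height(14) = 1 + max(1, 2) = 3
Height = 3


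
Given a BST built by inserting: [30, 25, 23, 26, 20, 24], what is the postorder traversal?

Tree insertion order: [30, 25, 23, 26, 20, 24]
Tree (level-order array): [30, 25, None, 23, 26, 20, 24]
Postorder traversal: [20, 24, 23, 26, 25, 30]


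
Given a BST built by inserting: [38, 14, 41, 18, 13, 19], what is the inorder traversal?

Tree insertion order: [38, 14, 41, 18, 13, 19]
Tree (level-order array): [38, 14, 41, 13, 18, None, None, None, None, None, 19]
Inorder traversal: [13, 14, 18, 19, 38, 41]


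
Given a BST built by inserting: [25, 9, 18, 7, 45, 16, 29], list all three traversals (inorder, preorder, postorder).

Tree insertion order: [25, 9, 18, 7, 45, 16, 29]
Tree (level-order array): [25, 9, 45, 7, 18, 29, None, None, None, 16]
Inorder (L, root, R): [7, 9, 16, 18, 25, 29, 45]
Preorder (root, L, R): [25, 9, 7, 18, 16, 45, 29]
Postorder (L, R, root): [7, 16, 18, 9, 29, 45, 25]


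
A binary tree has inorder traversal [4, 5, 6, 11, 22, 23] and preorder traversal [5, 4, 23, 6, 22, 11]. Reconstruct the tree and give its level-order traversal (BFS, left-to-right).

Inorder:  [4, 5, 6, 11, 22, 23]
Preorder: [5, 4, 23, 6, 22, 11]
Algorithm: preorder visits root first, so consume preorder in order;
for each root, split the current inorder slice at that value into
left-subtree inorder and right-subtree inorder, then recurse.
Recursive splits:
  root=5; inorder splits into left=[4], right=[6, 11, 22, 23]
  root=4; inorder splits into left=[], right=[]
  root=23; inorder splits into left=[6, 11, 22], right=[]
  root=6; inorder splits into left=[], right=[11, 22]
  root=22; inorder splits into left=[11], right=[]
  root=11; inorder splits into left=[], right=[]
Reconstructed level-order: [5, 4, 23, 6, 22, 11]


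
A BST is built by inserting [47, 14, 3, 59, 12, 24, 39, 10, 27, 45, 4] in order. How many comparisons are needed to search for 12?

Search path for 12: 47 -> 14 -> 3 -> 12
Found: True
Comparisons: 4


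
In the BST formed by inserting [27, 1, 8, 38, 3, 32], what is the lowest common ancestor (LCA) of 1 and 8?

Tree insertion order: [27, 1, 8, 38, 3, 32]
Tree (level-order array): [27, 1, 38, None, 8, 32, None, 3]
In a BST, the LCA of p=1, q=8 is the first node v on the
root-to-leaf path with p <= v <= q (go left if both < v, right if both > v).
Walk from root:
  at 27: both 1 and 8 < 27, go left
  at 1: 1 <= 1 <= 8, this is the LCA
LCA = 1


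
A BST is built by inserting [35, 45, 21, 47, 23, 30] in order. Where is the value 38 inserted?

Starting tree (level order): [35, 21, 45, None, 23, None, 47, None, 30]
Insertion path: 35 -> 45
Result: insert 38 as left child of 45
Final tree (level order): [35, 21, 45, None, 23, 38, 47, None, 30]


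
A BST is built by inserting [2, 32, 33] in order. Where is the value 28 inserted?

Starting tree (level order): [2, None, 32, None, 33]
Insertion path: 2 -> 32
Result: insert 28 as left child of 32
Final tree (level order): [2, None, 32, 28, 33]


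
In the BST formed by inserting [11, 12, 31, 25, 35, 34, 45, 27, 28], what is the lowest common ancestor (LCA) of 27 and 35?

Tree insertion order: [11, 12, 31, 25, 35, 34, 45, 27, 28]
Tree (level-order array): [11, None, 12, None, 31, 25, 35, None, 27, 34, 45, None, 28]
In a BST, the LCA of p=27, q=35 is the first node v on the
root-to-leaf path with p <= v <= q (go left if both < v, right if both > v).
Walk from root:
  at 11: both 27 and 35 > 11, go right
  at 12: both 27 and 35 > 12, go right
  at 31: 27 <= 31 <= 35, this is the LCA
LCA = 31


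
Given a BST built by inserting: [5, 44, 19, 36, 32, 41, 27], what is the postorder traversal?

Tree insertion order: [5, 44, 19, 36, 32, 41, 27]
Tree (level-order array): [5, None, 44, 19, None, None, 36, 32, 41, 27]
Postorder traversal: [27, 32, 41, 36, 19, 44, 5]


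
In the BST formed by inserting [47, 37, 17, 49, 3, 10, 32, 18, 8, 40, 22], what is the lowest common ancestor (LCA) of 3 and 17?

Tree insertion order: [47, 37, 17, 49, 3, 10, 32, 18, 8, 40, 22]
Tree (level-order array): [47, 37, 49, 17, 40, None, None, 3, 32, None, None, None, 10, 18, None, 8, None, None, 22]
In a BST, the LCA of p=3, q=17 is the first node v on the
root-to-leaf path with p <= v <= q (go left if both < v, right if both > v).
Walk from root:
  at 47: both 3 and 17 < 47, go left
  at 37: both 3 and 17 < 37, go left
  at 17: 3 <= 17 <= 17, this is the LCA
LCA = 17


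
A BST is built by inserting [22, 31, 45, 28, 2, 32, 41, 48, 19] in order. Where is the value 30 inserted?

Starting tree (level order): [22, 2, 31, None, 19, 28, 45, None, None, None, None, 32, 48, None, 41]
Insertion path: 22 -> 31 -> 28
Result: insert 30 as right child of 28
Final tree (level order): [22, 2, 31, None, 19, 28, 45, None, None, None, 30, 32, 48, None, None, None, 41]


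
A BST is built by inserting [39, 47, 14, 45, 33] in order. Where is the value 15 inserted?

Starting tree (level order): [39, 14, 47, None, 33, 45]
Insertion path: 39 -> 14 -> 33
Result: insert 15 as left child of 33
Final tree (level order): [39, 14, 47, None, 33, 45, None, 15]


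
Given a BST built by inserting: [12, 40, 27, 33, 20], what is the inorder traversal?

Tree insertion order: [12, 40, 27, 33, 20]
Tree (level-order array): [12, None, 40, 27, None, 20, 33]
Inorder traversal: [12, 20, 27, 33, 40]


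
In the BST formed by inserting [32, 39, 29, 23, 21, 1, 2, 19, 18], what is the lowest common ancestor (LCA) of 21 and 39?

Tree insertion order: [32, 39, 29, 23, 21, 1, 2, 19, 18]
Tree (level-order array): [32, 29, 39, 23, None, None, None, 21, None, 1, None, None, 2, None, 19, 18]
In a BST, the LCA of p=21, q=39 is the first node v on the
root-to-leaf path with p <= v <= q (go left if both < v, right if both > v).
Walk from root:
  at 32: 21 <= 32 <= 39, this is the LCA
LCA = 32


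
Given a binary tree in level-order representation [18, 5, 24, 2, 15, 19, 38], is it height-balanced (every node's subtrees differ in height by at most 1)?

Tree (level-order array): [18, 5, 24, 2, 15, 19, 38]
Definition: a tree is height-balanced if, at every node, |h(left) - h(right)| <= 1 (empty subtree has height -1).
Bottom-up per-node check:
  node 2: h_left=-1, h_right=-1, diff=0 [OK], height=0
  node 15: h_left=-1, h_right=-1, diff=0 [OK], height=0
  node 5: h_left=0, h_right=0, diff=0 [OK], height=1
  node 19: h_left=-1, h_right=-1, diff=0 [OK], height=0
  node 38: h_left=-1, h_right=-1, diff=0 [OK], height=0
  node 24: h_left=0, h_right=0, diff=0 [OK], height=1
  node 18: h_left=1, h_right=1, diff=0 [OK], height=2
All nodes satisfy the balance condition.
Result: Balanced


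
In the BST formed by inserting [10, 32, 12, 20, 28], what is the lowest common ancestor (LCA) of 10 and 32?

Tree insertion order: [10, 32, 12, 20, 28]
Tree (level-order array): [10, None, 32, 12, None, None, 20, None, 28]
In a BST, the LCA of p=10, q=32 is the first node v on the
root-to-leaf path with p <= v <= q (go left if both < v, right if both > v).
Walk from root:
  at 10: 10 <= 10 <= 32, this is the LCA
LCA = 10


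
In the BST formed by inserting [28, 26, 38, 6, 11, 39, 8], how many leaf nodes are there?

Tree built from: [28, 26, 38, 6, 11, 39, 8]
Tree (level-order array): [28, 26, 38, 6, None, None, 39, None, 11, None, None, 8]
Rule: A leaf has 0 children.
Per-node child counts:
  node 28: 2 child(ren)
  node 26: 1 child(ren)
  node 6: 1 child(ren)
  node 11: 1 child(ren)
  node 8: 0 child(ren)
  node 38: 1 child(ren)
  node 39: 0 child(ren)
Matching nodes: [8, 39]
Count of leaf nodes: 2


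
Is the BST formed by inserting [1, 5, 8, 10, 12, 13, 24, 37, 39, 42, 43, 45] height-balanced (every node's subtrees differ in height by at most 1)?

Tree (level-order array): [1, None, 5, None, 8, None, 10, None, 12, None, 13, None, 24, None, 37, None, 39, None, 42, None, 43, None, 45]
Definition: a tree is height-balanced if, at every node, |h(left) - h(right)| <= 1 (empty subtree has height -1).
Bottom-up per-node check:
  node 45: h_left=-1, h_right=-1, diff=0 [OK], height=0
  node 43: h_left=-1, h_right=0, diff=1 [OK], height=1
  node 42: h_left=-1, h_right=1, diff=2 [FAIL (|-1-1|=2 > 1)], height=2
  node 39: h_left=-1, h_right=2, diff=3 [FAIL (|-1-2|=3 > 1)], height=3
  node 37: h_left=-1, h_right=3, diff=4 [FAIL (|-1-3|=4 > 1)], height=4
  node 24: h_left=-1, h_right=4, diff=5 [FAIL (|-1-4|=5 > 1)], height=5
  node 13: h_left=-1, h_right=5, diff=6 [FAIL (|-1-5|=6 > 1)], height=6
  node 12: h_left=-1, h_right=6, diff=7 [FAIL (|-1-6|=7 > 1)], height=7
  node 10: h_left=-1, h_right=7, diff=8 [FAIL (|-1-7|=8 > 1)], height=8
  node 8: h_left=-1, h_right=8, diff=9 [FAIL (|-1-8|=9 > 1)], height=9
  node 5: h_left=-1, h_right=9, diff=10 [FAIL (|-1-9|=10 > 1)], height=10
  node 1: h_left=-1, h_right=10, diff=11 [FAIL (|-1-10|=11 > 1)], height=11
Node 42 violates the condition: |-1 - 1| = 2 > 1.
Result: Not balanced


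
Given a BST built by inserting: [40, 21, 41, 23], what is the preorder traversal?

Tree insertion order: [40, 21, 41, 23]
Tree (level-order array): [40, 21, 41, None, 23]
Preorder traversal: [40, 21, 23, 41]


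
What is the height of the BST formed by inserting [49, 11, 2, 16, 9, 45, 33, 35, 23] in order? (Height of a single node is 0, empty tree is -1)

Insertion order: [49, 11, 2, 16, 9, 45, 33, 35, 23]
Tree (level-order array): [49, 11, None, 2, 16, None, 9, None, 45, None, None, 33, None, 23, 35]
Compute height bottom-up (empty subtree = -1):
  height(9) = 1 + max(-1, -1) = 0
  height(2) = 1 + max(-1, 0) = 1
  height(23) = 1 + max(-1, -1) = 0
  height(35) = 1 + max(-1, -1) = 0
  height(33) = 1 + max(0, 0) = 1
  height(45) = 1 + max(1, -1) = 2
  height(16) = 1 + max(-1, 2) = 3
  height(11) = 1 + max(1, 3) = 4
  height(49) = 1 + max(4, -1) = 5
Height = 5


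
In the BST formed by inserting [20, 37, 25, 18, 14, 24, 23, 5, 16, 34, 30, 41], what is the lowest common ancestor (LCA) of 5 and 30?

Tree insertion order: [20, 37, 25, 18, 14, 24, 23, 5, 16, 34, 30, 41]
Tree (level-order array): [20, 18, 37, 14, None, 25, 41, 5, 16, 24, 34, None, None, None, None, None, None, 23, None, 30]
In a BST, the LCA of p=5, q=30 is the first node v on the
root-to-leaf path with p <= v <= q (go left if both < v, right if both > v).
Walk from root:
  at 20: 5 <= 20 <= 30, this is the LCA
LCA = 20


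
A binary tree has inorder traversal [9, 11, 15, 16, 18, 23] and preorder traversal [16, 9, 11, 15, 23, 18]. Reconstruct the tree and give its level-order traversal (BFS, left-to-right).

Inorder:  [9, 11, 15, 16, 18, 23]
Preorder: [16, 9, 11, 15, 23, 18]
Algorithm: preorder visits root first, so consume preorder in order;
for each root, split the current inorder slice at that value into
left-subtree inorder and right-subtree inorder, then recurse.
Recursive splits:
  root=16; inorder splits into left=[9, 11, 15], right=[18, 23]
  root=9; inorder splits into left=[], right=[11, 15]
  root=11; inorder splits into left=[], right=[15]
  root=15; inorder splits into left=[], right=[]
  root=23; inorder splits into left=[18], right=[]
  root=18; inorder splits into left=[], right=[]
Reconstructed level-order: [16, 9, 23, 11, 18, 15]


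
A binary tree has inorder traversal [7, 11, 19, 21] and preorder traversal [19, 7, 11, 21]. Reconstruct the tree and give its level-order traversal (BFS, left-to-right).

Inorder:  [7, 11, 19, 21]
Preorder: [19, 7, 11, 21]
Algorithm: preorder visits root first, so consume preorder in order;
for each root, split the current inorder slice at that value into
left-subtree inorder and right-subtree inorder, then recurse.
Recursive splits:
  root=19; inorder splits into left=[7, 11], right=[21]
  root=7; inorder splits into left=[], right=[11]
  root=11; inorder splits into left=[], right=[]
  root=21; inorder splits into left=[], right=[]
Reconstructed level-order: [19, 7, 21, 11]


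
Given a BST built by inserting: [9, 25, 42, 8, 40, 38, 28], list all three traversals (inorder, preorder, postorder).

Tree insertion order: [9, 25, 42, 8, 40, 38, 28]
Tree (level-order array): [9, 8, 25, None, None, None, 42, 40, None, 38, None, 28]
Inorder (L, root, R): [8, 9, 25, 28, 38, 40, 42]
Preorder (root, L, R): [9, 8, 25, 42, 40, 38, 28]
Postorder (L, R, root): [8, 28, 38, 40, 42, 25, 9]


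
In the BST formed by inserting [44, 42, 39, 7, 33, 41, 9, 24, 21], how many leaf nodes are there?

Tree built from: [44, 42, 39, 7, 33, 41, 9, 24, 21]
Tree (level-order array): [44, 42, None, 39, None, 7, 41, None, 33, None, None, 9, None, None, 24, 21]
Rule: A leaf has 0 children.
Per-node child counts:
  node 44: 1 child(ren)
  node 42: 1 child(ren)
  node 39: 2 child(ren)
  node 7: 1 child(ren)
  node 33: 1 child(ren)
  node 9: 1 child(ren)
  node 24: 1 child(ren)
  node 21: 0 child(ren)
  node 41: 0 child(ren)
Matching nodes: [21, 41]
Count of leaf nodes: 2


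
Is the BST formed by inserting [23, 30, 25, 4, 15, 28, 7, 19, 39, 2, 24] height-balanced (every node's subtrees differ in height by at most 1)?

Tree (level-order array): [23, 4, 30, 2, 15, 25, 39, None, None, 7, 19, 24, 28]
Definition: a tree is height-balanced if, at every node, |h(left) - h(right)| <= 1 (empty subtree has height -1).
Bottom-up per-node check:
  node 2: h_left=-1, h_right=-1, diff=0 [OK], height=0
  node 7: h_left=-1, h_right=-1, diff=0 [OK], height=0
  node 19: h_left=-1, h_right=-1, diff=0 [OK], height=0
  node 15: h_left=0, h_right=0, diff=0 [OK], height=1
  node 4: h_left=0, h_right=1, diff=1 [OK], height=2
  node 24: h_left=-1, h_right=-1, diff=0 [OK], height=0
  node 28: h_left=-1, h_right=-1, diff=0 [OK], height=0
  node 25: h_left=0, h_right=0, diff=0 [OK], height=1
  node 39: h_left=-1, h_right=-1, diff=0 [OK], height=0
  node 30: h_left=1, h_right=0, diff=1 [OK], height=2
  node 23: h_left=2, h_right=2, diff=0 [OK], height=3
All nodes satisfy the balance condition.
Result: Balanced


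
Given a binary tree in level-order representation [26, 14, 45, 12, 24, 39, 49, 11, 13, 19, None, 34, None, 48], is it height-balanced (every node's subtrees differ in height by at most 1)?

Tree (level-order array): [26, 14, 45, 12, 24, 39, 49, 11, 13, 19, None, 34, None, 48]
Definition: a tree is height-balanced if, at every node, |h(left) - h(right)| <= 1 (empty subtree has height -1).
Bottom-up per-node check:
  node 11: h_left=-1, h_right=-1, diff=0 [OK], height=0
  node 13: h_left=-1, h_right=-1, diff=0 [OK], height=0
  node 12: h_left=0, h_right=0, diff=0 [OK], height=1
  node 19: h_left=-1, h_right=-1, diff=0 [OK], height=0
  node 24: h_left=0, h_right=-1, diff=1 [OK], height=1
  node 14: h_left=1, h_right=1, diff=0 [OK], height=2
  node 34: h_left=-1, h_right=-1, diff=0 [OK], height=0
  node 39: h_left=0, h_right=-1, diff=1 [OK], height=1
  node 48: h_left=-1, h_right=-1, diff=0 [OK], height=0
  node 49: h_left=0, h_right=-1, diff=1 [OK], height=1
  node 45: h_left=1, h_right=1, diff=0 [OK], height=2
  node 26: h_left=2, h_right=2, diff=0 [OK], height=3
All nodes satisfy the balance condition.
Result: Balanced
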